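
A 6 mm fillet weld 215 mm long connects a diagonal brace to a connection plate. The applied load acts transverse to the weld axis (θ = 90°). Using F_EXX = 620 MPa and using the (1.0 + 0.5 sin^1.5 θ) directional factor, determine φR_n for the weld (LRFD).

t_e = 0.707 × 6 = 4.242 mm; A_we = 4.242 × 215 = 912 mm².
Directional factor: 1.0 + 0.5 sin^1.5(90°) = 1.5.
F_nw = 0.6 × 620 × 1.5 = 558 MPa.
φR_n = 0.75 × 558 × 912 × 10⁻³ = 381.7 kN.

φR_n ≈ 382 kN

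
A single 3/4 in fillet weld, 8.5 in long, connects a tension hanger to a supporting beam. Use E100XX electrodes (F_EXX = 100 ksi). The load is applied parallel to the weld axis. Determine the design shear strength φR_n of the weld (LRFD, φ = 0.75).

φR_n ≈ 203 kip

Effective throat t_e = 0.707 × 0.75 = 0.5302 in.
Total length L = 8.5 in; A_we = 0.5302 × 8.5 = 4.507 in².
F_nw = 0.6 F_EXX = 0.6 × 100 = 60 ksi.
φR_n = 0.75 × 60 × 4.507 = 202.8 kip.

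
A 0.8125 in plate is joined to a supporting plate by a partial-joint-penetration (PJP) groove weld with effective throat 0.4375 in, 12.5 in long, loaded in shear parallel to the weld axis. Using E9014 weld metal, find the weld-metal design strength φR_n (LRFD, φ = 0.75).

E90XX → F_EXX = 90 ksi.
Effective throat (given) t_e = 0.4375 in.
A_we = 0.4375 × 12.5 = 5.469 in².
F_nw = 0.6 F_EXX = 54 ksi.
φR_n = 0.75 × 54 × 5.469 = 221.5 kips.

φR_n ≈ 221 kips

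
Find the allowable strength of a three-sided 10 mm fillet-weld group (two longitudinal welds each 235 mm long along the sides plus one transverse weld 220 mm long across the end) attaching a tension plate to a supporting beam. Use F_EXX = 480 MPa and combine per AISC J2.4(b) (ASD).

t_e = 0.707 × 10 = 7.07 mm.
R_nwl = 0.6 × 480 × 7.07 × 470 × 10⁻³ = 957 kN (longitudinal, 2 welds).
R_nwt = 0.6 × 480 × 7.07 × 220 × 10⁻³ = 448 kN (transverse, base value).
(i) R_nwl + R_nwt = 1405 kN; (ii) 0.85 R_nwl + 1.5 R_nwt = 1485 kN.
R_n = max = 1485 kN [governs: (ii)]; R_n/Ω = 742.7 kN.

R_n/Ω ≈ 743 kN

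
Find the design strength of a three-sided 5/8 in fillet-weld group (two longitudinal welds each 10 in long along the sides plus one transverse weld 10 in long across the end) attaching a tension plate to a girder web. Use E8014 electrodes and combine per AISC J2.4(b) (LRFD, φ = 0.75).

E80XX → F_EXX = 80 ksi.
t_e = 0.707 × 0.625 = 0.4419 in.
R_nwl = 0.6 × 80 × 0.4419 × 20 = 424.2 kip (longitudinal, 2 welds).
R_nwt = 0.6 × 80 × 0.4419 × 10 = 212.1 kip (transverse, base value).
(i) R_nwl + R_nwt = 636.3 kip; (ii) 0.85 R_nwl + 1.5 R_nwt = 678.7 kip.
R_n = max = 678.7 kip [governs: (ii)]; φR_n = 509 kip.

φR_n ≈ 509 kip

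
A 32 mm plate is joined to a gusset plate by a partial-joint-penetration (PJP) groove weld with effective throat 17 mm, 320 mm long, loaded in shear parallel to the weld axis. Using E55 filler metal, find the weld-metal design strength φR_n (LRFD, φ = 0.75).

E55XX → F_EXX = 550 MPa.
Effective throat (given) t_e = 17 mm.
A_we = 17 × 320 = 5440 mm².
F_nw = 0.6 F_EXX = 330 MPa.
φR_n = 0.75 × 330 × 5440 × 10⁻³ = 1346 kN.

φR_n ≈ 1350 kN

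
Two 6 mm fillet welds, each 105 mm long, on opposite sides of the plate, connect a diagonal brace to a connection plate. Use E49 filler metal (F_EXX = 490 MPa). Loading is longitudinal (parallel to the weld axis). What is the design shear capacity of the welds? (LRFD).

φR_n ≈ 196 kN

Effective throat t_e = 0.707 × 6 = 4.242 mm.
Total length L = 210 mm; A_we = 4.242 × 210 = 890.8 mm².
F_nw = 0.6 F_EXX = 0.6 × 490 = 294 MPa.
φR_n = 0.75 × 294 × 890.8 × 10⁻³ = 196.4 kN.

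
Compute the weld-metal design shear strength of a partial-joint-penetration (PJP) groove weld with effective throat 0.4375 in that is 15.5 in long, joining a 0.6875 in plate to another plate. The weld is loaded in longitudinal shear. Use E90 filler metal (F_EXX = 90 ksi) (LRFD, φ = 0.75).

φR_n ≈ 275 kip

Effective throat (given) t_e = 0.4375 in.
A_we = 0.4375 × 15.5 = 6.781 in².
F_nw = 0.6 F_EXX = 54 ksi.
φR_n = 0.75 × 54 × 6.781 = 274.6 kip.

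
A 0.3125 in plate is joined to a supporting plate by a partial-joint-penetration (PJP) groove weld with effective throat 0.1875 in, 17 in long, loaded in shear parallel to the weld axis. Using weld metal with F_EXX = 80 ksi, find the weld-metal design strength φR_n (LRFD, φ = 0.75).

φR_n ≈ 115 kips

Effective throat (given) t_e = 0.1875 in.
A_we = 0.1875 × 17 = 3.188 in².
F_nw = 0.6 F_EXX = 48 ksi.
φR_n = 0.75 × 48 × 3.188 = 114.8 kips.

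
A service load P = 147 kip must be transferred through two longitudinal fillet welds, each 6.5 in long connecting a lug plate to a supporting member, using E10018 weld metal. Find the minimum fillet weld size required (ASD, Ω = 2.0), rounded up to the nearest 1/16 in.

w = 9/16 in

E100XX → F_EXX = 100 ksi.
Total weld length L = 13 in.
Required throat t_e = P × Ω / (0.6 F_EXX × L) = 147 × 2.0 / (0.6 × 100 × 13) = 0.3769 in.
Required leg w = t_e / 0.707 = 0.5331 in → use 9/16 in.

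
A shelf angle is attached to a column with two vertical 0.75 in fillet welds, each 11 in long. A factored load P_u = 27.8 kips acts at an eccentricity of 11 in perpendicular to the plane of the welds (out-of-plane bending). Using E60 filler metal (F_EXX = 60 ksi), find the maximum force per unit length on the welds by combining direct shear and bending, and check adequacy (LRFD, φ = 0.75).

f_max ≈ 7.69 kip/in; adequate

L_w = 2 × 11 = 22 in; section modulus (unit throat) S = 2 × L²/6 = 40.33 in².
Direct shear f_v = P/L_w = 27.8/22 = 1.264 kip/in.
Moment M = P × e = 27.8 × 11 = 305.8 kip·in; bending f_b = M/S = 7.582 kip/in.
f_max = √(f_v² + f_b²) = √(1.264² + 7.582²) = 7.686 kip/in.
φr_n = 0.75 × 0.6 × 60 × (0.707 × 0.75) = 14.32 kip/in → adequate.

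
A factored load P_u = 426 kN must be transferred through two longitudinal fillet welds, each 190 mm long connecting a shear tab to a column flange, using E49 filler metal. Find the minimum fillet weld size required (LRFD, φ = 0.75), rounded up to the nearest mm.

E49XX → F_EXX = 490 MPa.
Total weld length L = 380 mm.
Required throat t_e = P_u / (φ × 0.6 F_EXX × L) = 426 / (0.75 × 0.6 × 490 × 380 × 10⁻³) = 5.084 mm.
Required leg w = t_e / 0.707 = 7.191 mm → use 8 mm.

w = 8 mm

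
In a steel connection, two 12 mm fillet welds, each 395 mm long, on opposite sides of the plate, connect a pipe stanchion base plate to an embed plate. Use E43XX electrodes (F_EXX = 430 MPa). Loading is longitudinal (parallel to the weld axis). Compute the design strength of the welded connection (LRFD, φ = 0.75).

Effective throat t_e = 0.707 × 12 = 8.484 mm.
Total length L = 790 mm; A_we = 8.484 × 790 = 6702 mm².
F_nw = 0.6 F_EXX = 0.6 × 430 = 258 MPa.
φR_n = 0.75 × 258 × 6702 × 10⁻³ = 1297 kN.

φR_n ≈ 1300 kN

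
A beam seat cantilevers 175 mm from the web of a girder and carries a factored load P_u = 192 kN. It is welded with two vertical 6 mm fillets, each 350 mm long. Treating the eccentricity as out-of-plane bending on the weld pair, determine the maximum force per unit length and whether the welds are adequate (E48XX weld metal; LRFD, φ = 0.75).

E48XX → F_EXX = 480 MPa.
L_w = 2 × 350 = 700 mm; section modulus (unit throat) S = 2 × L²/6 = 40830 mm².
Direct shear f_v = P/L_w = 192×10³/700 = 274.3 N/mm.
Moment M = P × e = 192×10³ × 175 = 33600000 N·mm; bending f_b = M/S = 822.9 N/mm.
f_max = √(f_v² + f_b²) = √(274.3² + 822.9²) = 867.4 N/mm.
φr_n = 0.75 × 0.6 × 480 × (0.707 × 6) = 916.3 N/mm → adequate.

f_max ≈ 867 N/mm; adequate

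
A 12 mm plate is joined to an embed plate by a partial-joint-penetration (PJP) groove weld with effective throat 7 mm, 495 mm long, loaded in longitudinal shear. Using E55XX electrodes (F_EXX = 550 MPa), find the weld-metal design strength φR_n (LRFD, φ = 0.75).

Effective throat (given) t_e = 7 mm.
A_we = 7 × 495 = 3465 mm².
F_nw = 0.6 F_EXX = 330 MPa.
φR_n = 0.75 × 330 × 3465 × 10⁻³ = 857.6 kN.

φR_n ≈ 858 kN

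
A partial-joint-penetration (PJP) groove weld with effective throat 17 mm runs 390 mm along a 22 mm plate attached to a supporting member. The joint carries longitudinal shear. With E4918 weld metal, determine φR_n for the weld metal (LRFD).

φR_n ≈ 1460 kN

E49XX → F_EXX = 490 MPa.
Effective throat (given) t_e = 17 mm.
A_we = 17 × 390 = 6630 mm².
F_nw = 0.6 F_EXX = 294 MPa.
φR_n = 0.75 × 294 × 6630 × 10⁻³ = 1462 kN.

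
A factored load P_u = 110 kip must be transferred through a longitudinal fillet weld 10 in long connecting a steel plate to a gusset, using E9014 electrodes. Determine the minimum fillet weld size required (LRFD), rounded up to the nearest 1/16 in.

E90XX → F_EXX = 90 ksi.
Total weld length L = 10 in.
Required throat t_e = P_u / (φ × 0.6 F_EXX × L) = 110 / (0.75 × 0.6 × 90 × 10) = 0.2716 in.
Required leg w = t_e / 0.707 = 0.3842 in → use 7/16 in.

w = 7/16 in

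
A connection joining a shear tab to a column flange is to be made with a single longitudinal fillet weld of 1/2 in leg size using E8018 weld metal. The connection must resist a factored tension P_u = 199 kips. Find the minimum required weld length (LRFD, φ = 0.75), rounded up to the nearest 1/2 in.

E80XX → F_EXX = 80 ksi.
Throat t_e = 0.707 × 0.5 = 0.3535 in.
φr_n = 0.75 × 0.6 × 80 × 0.3535 = 12.73 kips/in.
L_req = P_u / φr_n = 199 / 12.73 = 15.64 in total.
Round up → use L = 16 in.

L = 16 in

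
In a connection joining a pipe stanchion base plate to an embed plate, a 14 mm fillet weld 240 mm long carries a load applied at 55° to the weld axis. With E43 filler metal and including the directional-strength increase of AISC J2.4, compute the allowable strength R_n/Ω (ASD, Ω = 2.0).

E43XX → F_EXX = 430 MPa.
t_e = 0.707 × 14 = 9.898 mm; A_we = 9.898 × 240 = 2376 mm².
Directional factor: 1.0 + 0.5 sin^1.5(55°) = 1.371.
F_nw = 0.6 × 430 × 1.371 = 353.6 MPa.
R_n/Ω = (353.6 × 2376) / 2.0 × 10⁻³ = 420 kN.

R_n/Ω ≈ 420 kN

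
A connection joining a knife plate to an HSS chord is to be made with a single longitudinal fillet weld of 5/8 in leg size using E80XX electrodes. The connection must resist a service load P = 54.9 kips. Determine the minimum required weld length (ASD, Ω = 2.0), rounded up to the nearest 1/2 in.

L = 5.5 in

E80XX → F_EXX = 80 ksi.
Throat t_e = 0.707 × 0.625 = 0.4419 in.
r_n/Ω = (0.6 × 80 × 0.4419) / 2.0 = 10.6 kip/in.
L_req = P / (r_n/Ω) = 54.9 / 10.6 = 5.177 in total.
Round up → use L = 5.5 in.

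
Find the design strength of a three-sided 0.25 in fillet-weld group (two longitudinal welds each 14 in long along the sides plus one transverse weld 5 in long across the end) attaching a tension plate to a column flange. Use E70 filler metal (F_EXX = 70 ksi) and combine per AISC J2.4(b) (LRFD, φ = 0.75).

t_e = 0.707 × 0.25 = 0.1767 in.
R_nwl = 0.6 × 70 × 0.1767 × 28 = 207.9 kips (longitudinal, 2 welds).
R_nwt = 0.6 × 70 × 0.1767 × 5 = 37.12 kips (transverse, base value).
(i) R_nwl + R_nwt = 245 kips; (ii) 0.85 R_nwl + 1.5 R_nwt = 232.4 kips.
R_n = max = 245 kips [governs: (i)]; φR_n = 183.7 kips.

φR_n ≈ 184 kips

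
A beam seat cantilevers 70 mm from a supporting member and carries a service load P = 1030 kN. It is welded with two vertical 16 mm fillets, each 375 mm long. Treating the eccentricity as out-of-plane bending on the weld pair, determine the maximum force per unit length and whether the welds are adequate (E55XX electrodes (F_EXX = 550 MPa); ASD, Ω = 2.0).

f_max ≈ 2060 N/mm; NOT adequate

L_w = 2 × 375 = 750 mm; section modulus (unit throat) S = 2 × L²/6 = 46880 mm².
Direct shear f_v = P/L_w = 1030×10³/750 = 1373 N/mm.
Moment M = P × e = 1030×10³ × 70 = 72100000 N·mm; bending f_b = M/S = 1538 N/mm.
f_max = √(f_v² + f_b²) = √(1373² + 1538²) = 2062 N/mm.
r_n/Ω = (1/2.0) × 0.6 × 550 × (0.707 × 16) = 1866 N/mm → NOT adequate.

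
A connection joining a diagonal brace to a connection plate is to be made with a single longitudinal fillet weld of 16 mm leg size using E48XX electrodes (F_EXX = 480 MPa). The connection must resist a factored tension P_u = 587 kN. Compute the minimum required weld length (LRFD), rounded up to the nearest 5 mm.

Throat t_e = 0.707 × 16 = 11.31 mm.
φr_n = 0.75 × 0.6 × 480 × 11.31 × 10⁻³ = 2.443 kN/mm.
L_req = P_u / φr_n = 587 / 2.443 = 240.2 mm total.
Round up → use L = 245 mm.

L = 245 mm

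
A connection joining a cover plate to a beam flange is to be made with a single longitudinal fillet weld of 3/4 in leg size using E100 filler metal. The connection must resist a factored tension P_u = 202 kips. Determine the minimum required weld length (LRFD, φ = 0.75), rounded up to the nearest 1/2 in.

E100XX → F_EXX = 100 ksi.
Throat t_e = 0.707 × 0.75 = 0.5302 in.
φr_n = 0.75 × 0.6 × 100 × 0.5302 = 23.86 kips/in.
L_req = P_u / φr_n = 202 / 23.86 = 8.466 in total.
Round up → use L = 8.5 in.

L = 8.5 in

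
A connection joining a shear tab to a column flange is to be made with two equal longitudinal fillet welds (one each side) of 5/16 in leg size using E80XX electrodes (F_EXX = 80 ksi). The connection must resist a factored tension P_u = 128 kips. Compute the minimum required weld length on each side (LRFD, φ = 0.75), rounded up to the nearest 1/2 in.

Throat t_e = 0.707 × 0.3125 = 0.2209 in.
φr_n = 0.75 × 0.6 × 80 × 0.2209 = 7.954 kips/in.
L_req = P_u / φr_n = 128 / 7.954 = 16.09 in total.
Per side: 16.09 / 2 = 8.047 in.
Round up → use L = 8.5 in on each side.

L = 8.5 in on each side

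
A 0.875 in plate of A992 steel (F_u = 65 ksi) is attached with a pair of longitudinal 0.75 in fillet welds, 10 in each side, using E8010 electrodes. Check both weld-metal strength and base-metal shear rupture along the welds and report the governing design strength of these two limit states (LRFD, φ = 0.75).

E80XX → F_EXX = 80 ksi.
t_e = 0.707 × 0.75 = 0.5302 in; L = 20 in.
Weld metal: φR_n = 0.75 × 0.6 × 80 × 0.5302 × 20 = 381.8 kip.
Base metal (shear rupture): φR_n = 0.75 × 0.6 × 65 × 0.875 × 20 = 511.9 kip.
Governing: weld metal.

φR_n ≈ 382 kip (weld metal governs)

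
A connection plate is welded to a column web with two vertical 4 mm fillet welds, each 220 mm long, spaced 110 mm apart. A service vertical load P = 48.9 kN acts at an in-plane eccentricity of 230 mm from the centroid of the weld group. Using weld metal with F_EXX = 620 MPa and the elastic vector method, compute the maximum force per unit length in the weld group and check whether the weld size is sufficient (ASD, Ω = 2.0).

f_max ≈ 505 N/mm; adequate

Total weld length L_w = 440 mm. Treat welds as unit-width lines.
Polar moment about centroid: J = 2[d³/12 + d(b/2)²] = 2[220³/12 + 220×55²] = 3106000 mm³.
Direct shear f_v = P/L_w = 48.9×10³ / 440 = 111.1 N/mm (vertical).
Torsion M = P·e = 48.9×10³ × 230 = 11247000 N·mm.
Critical point at (x, y) = (55, 110) from centroid. f_tx = M·y/J = 398.4 N/mm; f_ty = M·x/J = 199.2 N/mm.
Resultant f_max = √[f_tx² + (f_v + f_ty)²] = √[398.4² + (111.1 + 199.2)²] = 505 N/mm.
Capacity per unit length: r_n/Ω = (1/2.0) × 0.6 × 620 × (0.707 × 4) = 526 N/mm.
505 ≤ 526 → adequate.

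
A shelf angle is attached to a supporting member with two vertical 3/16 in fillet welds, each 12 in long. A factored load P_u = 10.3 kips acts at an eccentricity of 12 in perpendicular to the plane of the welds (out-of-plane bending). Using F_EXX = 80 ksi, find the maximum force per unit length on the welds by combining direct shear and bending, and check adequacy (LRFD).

f_max ≈ 2.61 kip/in; adequate

L_w = 2 × 12 = 24 in; section modulus (unit throat) S = 2 × L²/6 = 48 in².
Direct shear f_v = P/L_w = 10.3/24 = 0.4292 kip/in.
Moment M = P × e = 10.3 × 12 = 123.6 kip·in; bending f_b = M/S = 2.575 kip/in.
f_max = √(f_v² + f_b²) = √(0.4292² + 2.575²) = 2.611 kip/in.
φr_n = 0.75 × 0.6 × 80 × (0.707 × 0.1875) = 4.772 kip/in → adequate.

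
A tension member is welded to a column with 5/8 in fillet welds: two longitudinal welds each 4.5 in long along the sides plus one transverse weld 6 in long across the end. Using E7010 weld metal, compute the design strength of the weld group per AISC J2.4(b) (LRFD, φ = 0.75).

E70XX → F_EXX = 70 ksi.
t_e = 0.707 × 0.625 = 0.4419 in.
R_nwl = 0.6 × 70 × 0.4419 × 9 = 167 kip (longitudinal, 2 welds).
R_nwt = 0.6 × 70 × 0.4419 × 6 = 111.4 kip (transverse, base value).
(i) R_nwl + R_nwt = 278.4 kip; (ii) 0.85 R_nwl + 1.5 R_nwt = 309 kip.
R_n = max = 309 kip [governs: (ii)]; φR_n = 231.8 kip.

φR_n ≈ 232 kip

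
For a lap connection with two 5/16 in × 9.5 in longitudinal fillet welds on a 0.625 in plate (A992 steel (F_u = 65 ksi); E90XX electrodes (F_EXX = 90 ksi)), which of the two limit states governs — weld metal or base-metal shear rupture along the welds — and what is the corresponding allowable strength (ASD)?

t_e = 0.707 × 0.3125 = 0.2209 in; L = 19 in.
Weld metal: R_n/Ω = (1/2.0) × 0.6 × 90 × 0.2209 × 19 = 113.3 kips.
Base metal (shear rupture): R_n/Ω = (1/2.0) × 0.6 × 65 × 0.625 × 19 = 231.6 kips.
Governing: weld metal.

R_n/Ω ≈ 113 kips (weld metal governs)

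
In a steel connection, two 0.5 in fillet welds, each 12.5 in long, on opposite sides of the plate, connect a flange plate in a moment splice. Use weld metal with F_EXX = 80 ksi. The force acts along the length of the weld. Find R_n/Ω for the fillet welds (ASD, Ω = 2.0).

R_n/Ω ≈ 212 kips

Effective throat t_e = 0.707 × 0.5 = 0.3535 in.
Total length L = 25 in; A_we = 0.3535 × 25 = 8.838 in².
F_nw = 0.6 F_EXX = 0.6 × 80 = 48 ksi.
R_n = 48 × 8.838 = 424.2 kips; R_n/Ω = 424.2/2.0 = 212.1 kips.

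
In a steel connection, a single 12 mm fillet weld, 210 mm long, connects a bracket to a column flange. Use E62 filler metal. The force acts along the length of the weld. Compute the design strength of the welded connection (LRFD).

φR_n ≈ 497 kN

E62XX → F_EXX = 620 MPa.
Effective throat t_e = 0.707 × 12 = 8.484 mm.
Total length L = 210 mm; A_we = 8.484 × 210 = 1782 mm².
F_nw = 0.6 F_EXX = 0.6 × 620 = 372 MPa.
φR_n = 0.75 × 372 × 1782 × 10⁻³ = 497.1 kN.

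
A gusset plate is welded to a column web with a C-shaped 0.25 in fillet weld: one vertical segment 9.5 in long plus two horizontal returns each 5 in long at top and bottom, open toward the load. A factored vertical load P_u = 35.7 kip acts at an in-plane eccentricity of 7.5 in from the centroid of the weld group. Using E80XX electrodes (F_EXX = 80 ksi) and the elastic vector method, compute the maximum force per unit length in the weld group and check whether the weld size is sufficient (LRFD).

f_max ≈ 5.94 kip/in; adequate

Total weld length L_w = 19.5 in. Treat welds as unit-width lines.
Centroid: x̄ = 2×5×2.5 / 19.5 = 1.282 in from the vertical weld.
Polar moment about centroid: J = I_x + I_y = [9.5³/12 + 2×5×4.75²] + [9.5×1.282² + 2(5³/12 + 5×1.218²)] = 348.4 in³.
Direct shear f_v = P/L_w = 35.7 / 19.5 = 1.831 kip/in (vertical).
Torsion M = P·e = 35.7 × 7.5 = 267.75 kip·in.
Critical point at (x, y) = (3.718, 4.75) from centroid. f_tx = M·y/J = 3.651 kip/in; f_ty = M·x/J = 2.858 kip/in.
Resultant f_max = √[f_tx² + (f_v + f_ty)²] = √[3.651² + (1.831 + 2.858)²] = 5.942 kip/in.
Capacity per unit length: φr_n = 0.75 × 0.6 × 80 × (0.707 × 0.25) = 6.363 kip/in.
5.942 ≤ 6.363 → adequate.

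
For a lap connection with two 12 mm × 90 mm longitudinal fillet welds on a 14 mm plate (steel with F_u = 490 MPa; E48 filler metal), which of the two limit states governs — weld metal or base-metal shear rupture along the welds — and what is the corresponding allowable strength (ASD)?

E48XX → F_EXX = 480 MPa.
t_e = 0.707 × 12 = 8.484 mm; L = 180 mm.
Weld metal: R_n/Ω = (1/2.0) × 0.6 × 480 × 8.484 × 180 × 10⁻³ = 219.9 kN.
Base metal (shear rupture): R_n/Ω = (1/2.0) × 0.6 × 490 × 14 × 180 × 10⁻³ = 370.4 kN.
Governing: weld metal.

R_n/Ω ≈ 220 kN (weld metal governs)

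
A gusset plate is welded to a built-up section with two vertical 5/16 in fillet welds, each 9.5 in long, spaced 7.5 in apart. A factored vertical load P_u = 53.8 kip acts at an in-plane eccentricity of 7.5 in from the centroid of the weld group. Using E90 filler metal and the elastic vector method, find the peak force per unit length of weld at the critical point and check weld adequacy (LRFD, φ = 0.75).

E90XX → F_EXX = 90 ksi.
Total weld length L_w = 19 in. Treat welds as unit-width lines.
Polar moment about centroid: J = 2[d³/12 + d(b/2)²] = 2[9.5³/12 + 9.5×3.75²] = 410.1 in³.
Direct shear f_v = P/L_w = 53.8 / 19 = 2.832 kip/in (vertical).
Torsion M = P·e = 53.8 × 7.5 = 403.5 kip·in.
Critical point at (x, y) = (3.75, 4.75) from centroid. f_tx = M·y/J = 4.674 kip/in; f_ty = M·x/J = 3.69 kip/in.
Resultant f_max = √[f_tx² + (f_v + f_ty)²] = √[4.674² + (2.832 + 3.69)²] = 8.023 kip/in.
Capacity per unit length: φr_n = 0.75 × 0.6 × 90 × (0.707 × 0.3125) = 8.948 kip/in.
8.023 ≤ 8.948 → adequate.

f_max ≈ 8.02 kip/in; adequate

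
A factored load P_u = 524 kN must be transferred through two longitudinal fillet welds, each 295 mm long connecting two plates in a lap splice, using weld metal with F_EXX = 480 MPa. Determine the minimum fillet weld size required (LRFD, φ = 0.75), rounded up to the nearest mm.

w = 6 mm

Total weld length L = 590 mm.
Required throat t_e = P_u / (φ × 0.6 F_EXX × L) = 524 / (0.75 × 0.6 × 480 × 590 × 10⁻³) = 4.112 mm.
Required leg w = t_e / 0.707 = 5.816 mm → use 6 mm.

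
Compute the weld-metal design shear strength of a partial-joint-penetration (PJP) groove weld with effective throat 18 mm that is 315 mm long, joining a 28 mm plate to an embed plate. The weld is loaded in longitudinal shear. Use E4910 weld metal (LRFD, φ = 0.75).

E49XX → F_EXX = 490 MPa.
Effective throat (given) t_e = 18 mm.
A_we = 18 × 315 = 5670 mm².
F_nw = 0.6 F_EXX = 294 MPa.
φR_n = 0.75 × 294 × 5670 × 10⁻³ = 1250 kN.

φR_n ≈ 1250 kN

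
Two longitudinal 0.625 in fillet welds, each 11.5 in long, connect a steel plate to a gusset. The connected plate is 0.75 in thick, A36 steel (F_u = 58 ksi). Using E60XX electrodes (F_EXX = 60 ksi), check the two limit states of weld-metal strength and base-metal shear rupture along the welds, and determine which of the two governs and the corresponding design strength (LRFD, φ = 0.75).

t_e = 0.707 × 0.625 = 0.4419 in; L = 23 in.
Weld metal: φR_n = 0.75 × 0.6 × 60 × 0.4419 × 23 = 274.4 kip.
Base metal (shear rupture): φR_n = 0.75 × 0.6 × 58 × 0.75 × 23 = 450.2 kip.
Governing: weld metal.

φR_n ≈ 274 kip (weld metal governs)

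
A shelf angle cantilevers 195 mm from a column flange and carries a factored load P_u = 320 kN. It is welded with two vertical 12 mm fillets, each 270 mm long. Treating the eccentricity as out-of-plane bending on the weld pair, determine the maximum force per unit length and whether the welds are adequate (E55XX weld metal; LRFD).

f_max ≈ 2640 N/mm; NOT adequate

E55XX → F_EXX = 550 MPa.
L_w = 2 × 270 = 540 mm; section modulus (unit throat) S = 2 × L²/6 = 24300 mm².
Direct shear f_v = P/L_w = 320×10³/540 = 592.6 N/mm.
Moment M = P × e = 320×10³ × 195 = 62400000 N·mm; bending f_b = M/S = 2568 N/mm.
f_max = √(f_v² + f_b²) = √(592.6² + 2568²) = 2635 N/mm.
φr_n = 0.75 × 0.6 × 550 × (0.707 × 12) = 2100 N/mm → NOT adequate.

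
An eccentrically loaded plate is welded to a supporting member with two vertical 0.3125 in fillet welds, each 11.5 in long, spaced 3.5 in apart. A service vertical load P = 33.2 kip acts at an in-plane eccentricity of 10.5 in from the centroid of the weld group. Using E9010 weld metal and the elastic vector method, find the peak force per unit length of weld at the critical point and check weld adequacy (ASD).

f_max ≈ 7.03 kip/in; NOT adequate

E90XX → F_EXX = 90 ksi.
Total weld length L_w = 23 in. Treat welds as unit-width lines.
Polar moment about centroid: J = 2[d³/12 + d(b/2)²] = 2[11.5³/12 + 11.5×1.75²] = 323.9 in³.
Direct shear f_v = P/L_w = 33.2 / 23 = 1.443 kip/in (vertical).
Torsion M = P·e = 33.2 × 10.5 = 348.6 kip·in.
Critical point at (x, y) = (1.75, 5.75) from centroid. f_tx = M·y/J = 6.188 kip/in; f_ty = M·x/J = 1.883 kip/in.
Resultant f_max = √[f_tx² + (f_v + f_ty)²] = √[6.188² + (1.443 + 1.883)²] = 7.026 kip/in.
Capacity per unit length: r_n/Ω = (1/2.0) × 0.6 × 90 × (0.707 × 0.3125) = 5.965 kip/in.
7.026 > 5.965 → NOT adequate.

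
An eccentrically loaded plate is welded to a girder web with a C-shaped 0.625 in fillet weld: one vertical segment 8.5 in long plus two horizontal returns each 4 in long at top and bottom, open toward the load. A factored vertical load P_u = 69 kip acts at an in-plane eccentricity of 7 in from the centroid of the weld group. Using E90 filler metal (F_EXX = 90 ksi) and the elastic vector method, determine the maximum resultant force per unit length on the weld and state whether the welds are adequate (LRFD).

f_max ≈ 14.2 kip/in; adequate

Total weld length L_w = 16.5 in. Treat welds as unit-width lines.
Centroid: x̄ = 2×4×2 / 16.5 = 0.9697 in from the vertical weld.
Polar moment about centroid: J = I_x + I_y = [8.5³/12 + 2×4×4.25²] + [8.5×0.9697² + 2(4³/12 + 4×1.03²)] = 222.8 in³.
Direct shear f_v = P/L_w = 69 / 16.5 = 4.182 kip/in (vertical).
Torsion M = P·e = 69 × 7 = 483 kip·in.
Critical point at (x, y) = (3.03, 4.25) from centroid. f_tx = M·y/J = 9.212 kip/in; f_ty = M·x/J = 6.568 kip/in.
Resultant f_max = √[f_tx² + (f_v + f_ty)²] = √[9.212² + (4.182 + 6.568)²] = 14.16 kip/in.
Capacity per unit length: φr_n = 0.75 × 0.6 × 90 × (0.707 × 0.625) = 17.9 kip/in.
14.16 ≤ 17.9 → adequate.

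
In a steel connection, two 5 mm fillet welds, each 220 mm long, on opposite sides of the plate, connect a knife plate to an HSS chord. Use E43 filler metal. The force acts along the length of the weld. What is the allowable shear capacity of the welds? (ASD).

E43XX → F_EXX = 430 MPa.
Effective throat t_e = 0.707 × 5 = 3.535 mm.
Total length L = 440 mm; A_we = 3.535 × 440 = 1555 mm².
F_nw = 0.6 F_EXX = 0.6 × 430 = 258 MPa.
R_n = 258 × 1555 × 10⁻³ = 401.3 kN; R_n/Ω = 401.3/2.0 = 200.6 kN.

R_n/Ω ≈ 201 kN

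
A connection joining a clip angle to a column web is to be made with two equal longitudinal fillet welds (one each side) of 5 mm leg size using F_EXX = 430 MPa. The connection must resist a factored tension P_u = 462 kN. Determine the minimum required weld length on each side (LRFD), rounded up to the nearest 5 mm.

Throat t_e = 0.707 × 5 = 3.535 mm.
φr_n = 0.75 × 0.6 × 430 × 3.535 × 10⁻³ = 0.684 kN/mm.
L_req = P_u / φr_n = 462 / 0.684 = 675.4 mm total.
Per side: 675.4 / 2 = 337.7 mm.
Round up → use L = 340 mm on each side.

L = 340 mm on each side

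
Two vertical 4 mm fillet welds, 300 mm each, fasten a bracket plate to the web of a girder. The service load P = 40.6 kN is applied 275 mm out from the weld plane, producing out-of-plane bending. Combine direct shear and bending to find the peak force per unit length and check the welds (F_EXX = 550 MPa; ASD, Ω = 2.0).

f_max ≈ 378 N/mm; adequate

L_w = 2 × 300 = 600 mm; section modulus (unit throat) S = 2 × L²/6 = 30000 mm².
Direct shear f_v = P/L_w = 40.6×10³/600 = 67.67 N/mm.
Moment M = P × e = 40.6×10³ × 275 = 11165000 N·mm; bending f_b = M/S = 372.2 N/mm.
f_max = √(f_v² + f_b²) = √(67.67² + 372.2²) = 378.3 N/mm.
r_n/Ω = (1/2.0) × 0.6 × 550 × (0.707 × 4) = 466.6 N/mm → adequate.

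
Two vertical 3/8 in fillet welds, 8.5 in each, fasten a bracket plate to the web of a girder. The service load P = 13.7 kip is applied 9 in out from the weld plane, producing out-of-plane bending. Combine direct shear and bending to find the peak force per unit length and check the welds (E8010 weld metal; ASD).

E80XX → F_EXX = 80 ksi.
L_w = 2 × 8.5 = 17 in; section modulus (unit throat) S = 2 × L²/6 = 24.08 in².
Direct shear f_v = P/L_w = 13.7/17 = 0.8059 kip/in.
Moment M = P × e = 13.7 × 9 = 123.3 kip·in; bending f_b = M/S = 5.12 kip/in.
f_max = √(f_v² + f_b²) = √(0.8059² + 5.12²) = 5.183 kip/in.
r_n/Ω = (1/2.0) × 0.6 × 80 × (0.707 × 0.375) = 6.363 kip/in → adequate.

f_max ≈ 5.18 kip/in; adequate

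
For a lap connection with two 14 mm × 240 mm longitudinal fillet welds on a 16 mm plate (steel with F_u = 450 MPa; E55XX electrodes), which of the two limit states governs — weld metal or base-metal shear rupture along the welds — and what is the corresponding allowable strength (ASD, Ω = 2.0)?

E55XX → F_EXX = 550 MPa.
t_e = 0.707 × 14 = 9.898 mm; L = 480 mm.
Weld metal: R_n/Ω = (1/2.0) × 0.6 × 550 × 9.898 × 480 × 10⁻³ = 783.9 kN.
Base metal (shear rupture): R_n/Ω = (1/2.0) × 0.6 × 450 × 16 × 480 × 10⁻³ = 1037 kN.
Governing: weld metal.

R_n/Ω ≈ 784 kN (weld metal governs)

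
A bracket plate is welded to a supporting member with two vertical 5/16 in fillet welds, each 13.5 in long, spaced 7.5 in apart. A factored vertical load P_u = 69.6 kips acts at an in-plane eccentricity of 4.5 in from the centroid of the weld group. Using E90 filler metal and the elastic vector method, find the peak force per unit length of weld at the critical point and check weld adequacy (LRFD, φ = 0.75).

E90XX → F_EXX = 90 ksi.
Total weld length L_w = 27 in. Treat welds as unit-width lines.
Polar moment about centroid: J = 2[d³/12 + d(b/2)²] = 2[13.5³/12 + 13.5×3.75²] = 789.8 in³.
Direct shear f_v = P/L_w = 69.6 / 27 = 2.578 kip/in (vertical).
Torsion M = P·e = 69.6 × 4.5 = 313.2 kip·in.
Critical point at (x, y) = (3.75, 6.75) from centroid. f_tx = M·y/J = 2.677 kip/in; f_ty = M·x/J = 1.487 kip/in.
Resultant f_max = √[f_tx² + (f_v + f_ty)²] = √[2.677² + (2.578 + 1.487)²] = 4.867 kip/in.
Capacity per unit length: φr_n = 0.75 × 0.6 × 90 × (0.707 × 0.3125) = 8.948 kip/in.
4.867 ≤ 8.948 → adequate.

f_max ≈ 4.87 kip/in; adequate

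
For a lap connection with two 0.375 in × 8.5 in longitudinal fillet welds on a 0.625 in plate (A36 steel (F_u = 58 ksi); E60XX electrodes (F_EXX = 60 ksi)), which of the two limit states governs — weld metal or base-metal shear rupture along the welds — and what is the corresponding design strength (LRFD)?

φR_n ≈ 122 kips (weld metal governs)

t_e = 0.707 × 0.375 = 0.2651 in; L = 17 in.
Weld metal: φR_n = 0.75 × 0.6 × 60 × 0.2651 × 17 = 121.7 kips.
Base metal (shear rupture): φR_n = 0.75 × 0.6 × 58 × 0.625 × 17 = 277.3 kips.
Governing: weld metal.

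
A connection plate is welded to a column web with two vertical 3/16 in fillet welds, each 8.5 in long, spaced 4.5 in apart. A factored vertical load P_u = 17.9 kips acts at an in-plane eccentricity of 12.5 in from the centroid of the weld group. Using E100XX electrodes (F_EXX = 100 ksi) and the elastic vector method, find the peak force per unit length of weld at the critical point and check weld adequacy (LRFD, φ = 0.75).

f_max ≈ 6.27 kip/in; NOT adequate

Total weld length L_w = 17 in. Treat welds as unit-width lines.
Polar moment about centroid: J = 2[d³/12 + d(b/2)²] = 2[8.5³/12 + 8.5×2.25²] = 188.4 in³.
Direct shear f_v = P/L_w = 17.9 / 17 = 1.053 kip/in (vertical).
Torsion M = P·e = 17.9 × 12.5 = 223.75 kip·in.
Critical point at (x, y) = (2.25, 4.25) from centroid. f_tx = M·y/J = 5.047 kip/in; f_ty = M·x/J = 2.672 kip/in.
Resultant f_max = √[f_tx² + (f_v + f_ty)²] = √[5.047² + (1.053 + 2.672)²] = 6.273 kip/in.
Capacity per unit length: φr_n = 0.75 × 0.6 × 100 × (0.707 × 0.1875) = 5.965 kip/in.
6.273 > 5.965 → NOT adequate.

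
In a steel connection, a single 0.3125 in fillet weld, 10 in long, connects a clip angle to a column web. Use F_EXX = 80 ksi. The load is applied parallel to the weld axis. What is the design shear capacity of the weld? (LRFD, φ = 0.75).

φR_n ≈ 79.5 kips

Effective throat t_e = 0.707 × 0.3125 = 0.2209 in.
Total length L = 10 in; A_we = 0.2209 × 10 = 2.209 in².
F_nw = 0.6 F_EXX = 0.6 × 80 = 48 ksi.
φR_n = 0.75 × 48 × 2.209 = 79.54 kips.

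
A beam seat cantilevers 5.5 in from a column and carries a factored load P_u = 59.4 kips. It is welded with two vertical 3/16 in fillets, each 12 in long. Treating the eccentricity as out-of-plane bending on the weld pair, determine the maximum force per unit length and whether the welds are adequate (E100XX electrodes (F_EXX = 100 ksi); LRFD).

f_max ≈ 7.24 kip/in; NOT adequate

L_w = 2 × 12 = 24 in; section modulus (unit throat) S = 2 × L²/6 = 48 in².
Direct shear f_v = P/L_w = 59.4/24 = 2.475 kip/in.
Moment M = P × e = 59.4 × 5.5 = 326.7 kip·in; bending f_b = M/S = 6.806 kip/in.
f_max = √(f_v² + f_b²) = √(2.475² + 6.806²) = 7.242 kip/in.
φr_n = 0.75 × 0.6 × 100 × (0.707 × 0.1875) = 5.965 kip/in → NOT adequate.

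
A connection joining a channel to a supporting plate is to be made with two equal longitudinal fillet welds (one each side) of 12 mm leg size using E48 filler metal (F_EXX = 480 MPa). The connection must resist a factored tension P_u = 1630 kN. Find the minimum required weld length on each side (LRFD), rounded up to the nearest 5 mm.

L = 445 mm on each side

Throat t_e = 0.707 × 12 = 8.484 mm.
φr_n = 0.75 × 0.6 × 480 × 8.484 × 10⁻³ = 1.833 kN/mm.
L_req = P_u / φr_n = 1630 / 1.833 = 889.5 mm total.
Per side: 889.5 / 2 = 444.7 mm.
Round up → use L = 445 mm on each side.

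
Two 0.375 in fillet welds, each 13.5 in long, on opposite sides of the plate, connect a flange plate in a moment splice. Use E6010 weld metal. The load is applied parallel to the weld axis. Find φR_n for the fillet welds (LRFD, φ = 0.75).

E60XX → F_EXX = 60 ksi.
Effective throat t_e = 0.707 × 0.375 = 0.2651 in.
Total length L = 27 in; A_we = 0.2651 × 27 = 7.158 in².
F_nw = 0.6 F_EXX = 0.6 × 60 = 36 ksi.
φR_n = 0.75 × 36 × 7.158 = 193.3 kips.

φR_n ≈ 193 kips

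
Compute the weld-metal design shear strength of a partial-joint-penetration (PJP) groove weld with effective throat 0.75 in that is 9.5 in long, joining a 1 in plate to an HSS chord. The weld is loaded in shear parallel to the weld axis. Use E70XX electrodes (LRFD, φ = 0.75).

E70XX → F_EXX = 70 ksi.
Effective throat (given) t_e = 0.75 in.
A_we = 0.75 × 9.5 = 7.125 in².
F_nw = 0.6 F_EXX = 42 ksi.
φR_n = 0.75 × 42 × 7.125 = 224.4 kips.

φR_n ≈ 224 kips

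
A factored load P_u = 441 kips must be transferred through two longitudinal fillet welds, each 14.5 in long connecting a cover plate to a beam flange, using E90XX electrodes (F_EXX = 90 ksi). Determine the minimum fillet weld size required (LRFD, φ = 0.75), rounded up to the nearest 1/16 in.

Total weld length L = 29 in.
Required throat t_e = P_u / (φ × 0.6 F_EXX × L) = 441 / (0.75 × 0.6 × 90 × 29) = 0.3755 in.
Required leg w = t_e / 0.707 = 0.5311 in → use 9/16 in.

w = 9/16 in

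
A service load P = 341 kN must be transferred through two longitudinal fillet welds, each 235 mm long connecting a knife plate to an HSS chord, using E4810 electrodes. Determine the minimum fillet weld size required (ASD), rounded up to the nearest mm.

E48XX → F_EXX = 480 MPa.
Total weld length L = 470 mm.
Required throat t_e = P × Ω / (0.6 F_EXX × L) = 341 × 2.0 / (0.6 × 480 × 470 × 10⁻³) = 5.038 mm.
Required leg w = t_e / 0.707 = 7.126 mm → use 8 mm.

w = 8 mm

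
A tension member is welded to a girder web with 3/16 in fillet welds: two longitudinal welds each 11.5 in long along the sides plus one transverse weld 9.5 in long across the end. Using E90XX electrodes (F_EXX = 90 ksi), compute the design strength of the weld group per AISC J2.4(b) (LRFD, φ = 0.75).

t_e = 0.707 × 0.1875 = 0.1326 in.
R_nwl = 0.6 × 90 × 0.1326 × 23 = 164.6 kip (longitudinal, 2 welds).
R_nwt = 0.6 × 90 × 0.1326 × 9.5 = 68 kip (transverse, base value).
(i) R_nwl + R_nwt = 232.6 kip; (ii) 0.85 R_nwl + 1.5 R_nwt = 242 kip.
R_n = max = 242 kip [governs: (ii)]; φR_n = 181.5 kip.

φR_n ≈ 181 kip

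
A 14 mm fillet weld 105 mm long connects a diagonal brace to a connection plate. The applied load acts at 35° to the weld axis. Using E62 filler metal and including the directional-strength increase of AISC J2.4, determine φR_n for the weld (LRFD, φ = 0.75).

E62XX → F_EXX = 620 MPa.
t_e = 0.707 × 14 = 9.898 mm; A_we = 9.898 × 105 = 1039 mm².
Directional factor: 1.0 + 0.5 sin^1.5(35°) = 1.217.
F_nw = 0.6 × 620 × 1.217 = 452.8 MPa.
φR_n = 0.75 × 452.8 × 1039 × 10⁻³ = 352.9 kN.

φR_n ≈ 353 kN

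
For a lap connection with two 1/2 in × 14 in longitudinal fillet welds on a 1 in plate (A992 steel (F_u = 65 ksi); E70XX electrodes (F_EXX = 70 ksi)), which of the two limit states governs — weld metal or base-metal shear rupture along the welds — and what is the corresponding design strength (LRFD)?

t_e = 0.707 × 0.5 = 0.3535 in; L = 28 in.
Weld metal: φR_n = 0.75 × 0.6 × 70 × 0.3535 × 28 = 311.8 kips.
Base metal (shear rupture): φR_n = 0.75 × 0.6 × 65 × 1 × 28 = 819 kips.
Governing: weld metal.

φR_n ≈ 312 kips (weld metal governs)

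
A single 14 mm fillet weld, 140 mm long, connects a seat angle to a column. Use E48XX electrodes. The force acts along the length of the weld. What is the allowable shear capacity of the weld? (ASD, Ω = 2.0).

E48XX → F_EXX = 480 MPa.
Effective throat t_e = 0.707 × 14 = 9.898 mm.
Total length L = 140 mm; A_we = 9.898 × 140 = 1386 mm².
F_nw = 0.6 F_EXX = 0.6 × 480 = 288 MPa.
R_n = 288 × 1386 × 10⁻³ = 399.1 kN; R_n/Ω = 399.1/2.0 = 199.5 kN.

R_n/Ω ≈ 200 kN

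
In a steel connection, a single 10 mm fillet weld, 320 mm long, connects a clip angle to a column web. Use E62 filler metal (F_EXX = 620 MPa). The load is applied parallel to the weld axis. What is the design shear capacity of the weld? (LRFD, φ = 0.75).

φR_n ≈ 631 kN

Effective throat t_e = 0.707 × 10 = 7.07 mm.
Total length L = 320 mm; A_we = 7.07 × 320 = 2262 mm².
F_nw = 0.6 F_EXX = 0.6 × 620 = 372 MPa.
φR_n = 0.75 × 372 × 2262 × 10⁻³ = 631.2 kN.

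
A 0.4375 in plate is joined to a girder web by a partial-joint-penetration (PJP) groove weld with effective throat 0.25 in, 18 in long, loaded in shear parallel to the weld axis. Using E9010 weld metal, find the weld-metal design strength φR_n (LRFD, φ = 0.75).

E90XX → F_EXX = 90 ksi.
Effective throat (given) t_e = 0.25 in.
A_we = 0.25 × 18 = 4.5 in².
F_nw = 0.6 F_EXX = 54 ksi.
φR_n = 0.75 × 54 × 4.5 = 182.2 kip.

φR_n ≈ 182 kip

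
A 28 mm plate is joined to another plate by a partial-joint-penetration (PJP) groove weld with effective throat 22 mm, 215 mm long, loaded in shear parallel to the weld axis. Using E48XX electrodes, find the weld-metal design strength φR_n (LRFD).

E48XX → F_EXX = 480 MPa.
Effective throat (given) t_e = 22 mm.
A_we = 22 × 215 = 4730 mm².
F_nw = 0.6 F_EXX = 288 MPa.
φR_n = 0.75 × 288 × 4730 × 10⁻³ = 1022 kN.

φR_n ≈ 1020 kN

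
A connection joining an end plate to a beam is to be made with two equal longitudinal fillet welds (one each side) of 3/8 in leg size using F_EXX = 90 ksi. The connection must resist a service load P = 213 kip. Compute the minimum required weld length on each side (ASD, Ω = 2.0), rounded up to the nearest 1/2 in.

Throat t_e = 0.707 × 0.375 = 0.2651 in.
r_n/Ω = (0.6 × 90 × 0.2651) / 2.0 = 7.158 kip/in.
L_req = P / (r_n/Ω) = 213 / 7.158 = 29.76 in total.
Per side: 29.76 / 2 = 14.88 in.
Round up → use L = 15 in on each side.

L = 15 in on each side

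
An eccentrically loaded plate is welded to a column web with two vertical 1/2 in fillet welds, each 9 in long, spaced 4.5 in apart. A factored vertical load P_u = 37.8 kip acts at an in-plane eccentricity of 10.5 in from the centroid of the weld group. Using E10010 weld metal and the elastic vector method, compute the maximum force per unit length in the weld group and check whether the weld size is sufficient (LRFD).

E100XX → F_EXX = 100 ksi.
Total weld length L_w = 18 in. Treat welds as unit-width lines.
Polar moment about centroid: J = 2[d³/12 + d(b/2)²] = 2[9³/12 + 9×2.25²] = 212.6 in³.
Direct shear f_v = P/L_w = 37.8 / 18 = 2.1 kip/in (vertical).
Torsion M = P·e = 37.8 × 10.5 = 396.9 kip·in.
Critical point at (x, y) = (2.25, 4.5) from centroid. f_tx = M·y/J = 8.4 kip/in; f_ty = M·x/J = 4.2 kip/in.
Resultant f_max = √[f_tx² + (f_v + f_ty)²] = √[8.4² + (2.1 + 4.2)²] = 10.5 kip/in.
Capacity per unit length: φr_n = 0.75 × 0.6 × 100 × (0.707 × 0.5) = 15.91 kip/in.
10.5 ≤ 15.91 → adequate.

f_max ≈ 10.5 kip/in; adequate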